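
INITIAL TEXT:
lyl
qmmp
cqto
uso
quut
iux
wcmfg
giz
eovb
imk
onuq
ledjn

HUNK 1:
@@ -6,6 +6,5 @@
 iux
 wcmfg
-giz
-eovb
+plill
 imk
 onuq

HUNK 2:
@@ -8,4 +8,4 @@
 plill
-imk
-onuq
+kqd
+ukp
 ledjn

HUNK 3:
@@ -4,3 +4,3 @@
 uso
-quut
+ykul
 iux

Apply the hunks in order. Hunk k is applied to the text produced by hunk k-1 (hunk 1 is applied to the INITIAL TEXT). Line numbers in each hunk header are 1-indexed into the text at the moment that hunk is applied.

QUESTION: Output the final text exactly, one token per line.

Hunk 1: at line 6 remove [giz,eovb] add [plill] -> 11 lines: lyl qmmp cqto uso quut iux wcmfg plill imk onuq ledjn
Hunk 2: at line 8 remove [imk,onuq] add [kqd,ukp] -> 11 lines: lyl qmmp cqto uso quut iux wcmfg plill kqd ukp ledjn
Hunk 3: at line 4 remove [quut] add [ykul] -> 11 lines: lyl qmmp cqto uso ykul iux wcmfg plill kqd ukp ledjn

Answer: lyl
qmmp
cqto
uso
ykul
iux
wcmfg
plill
kqd
ukp
ledjn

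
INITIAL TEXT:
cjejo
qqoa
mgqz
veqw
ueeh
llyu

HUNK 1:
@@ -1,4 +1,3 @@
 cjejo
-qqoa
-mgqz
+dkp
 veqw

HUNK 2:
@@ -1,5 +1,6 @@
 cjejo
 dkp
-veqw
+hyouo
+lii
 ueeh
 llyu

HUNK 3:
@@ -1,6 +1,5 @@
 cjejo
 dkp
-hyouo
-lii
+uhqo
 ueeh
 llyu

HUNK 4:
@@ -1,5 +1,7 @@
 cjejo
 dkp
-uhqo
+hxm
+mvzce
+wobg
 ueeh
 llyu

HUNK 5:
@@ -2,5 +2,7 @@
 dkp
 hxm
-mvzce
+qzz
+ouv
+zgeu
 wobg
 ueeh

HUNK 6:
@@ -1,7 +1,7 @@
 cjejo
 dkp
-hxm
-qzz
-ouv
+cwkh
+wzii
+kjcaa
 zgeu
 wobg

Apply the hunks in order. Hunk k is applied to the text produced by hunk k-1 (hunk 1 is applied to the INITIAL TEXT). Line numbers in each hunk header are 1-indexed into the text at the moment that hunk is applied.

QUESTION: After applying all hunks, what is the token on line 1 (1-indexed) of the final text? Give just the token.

Hunk 1: at line 1 remove [qqoa,mgqz] add [dkp] -> 5 lines: cjejo dkp veqw ueeh llyu
Hunk 2: at line 1 remove [veqw] add [hyouo,lii] -> 6 lines: cjejo dkp hyouo lii ueeh llyu
Hunk 3: at line 1 remove [hyouo,lii] add [uhqo] -> 5 lines: cjejo dkp uhqo ueeh llyu
Hunk 4: at line 1 remove [uhqo] add [hxm,mvzce,wobg] -> 7 lines: cjejo dkp hxm mvzce wobg ueeh llyu
Hunk 5: at line 2 remove [mvzce] add [qzz,ouv,zgeu] -> 9 lines: cjejo dkp hxm qzz ouv zgeu wobg ueeh llyu
Hunk 6: at line 1 remove [hxm,qzz,ouv] add [cwkh,wzii,kjcaa] -> 9 lines: cjejo dkp cwkh wzii kjcaa zgeu wobg ueeh llyu
Final line 1: cjejo

Answer: cjejo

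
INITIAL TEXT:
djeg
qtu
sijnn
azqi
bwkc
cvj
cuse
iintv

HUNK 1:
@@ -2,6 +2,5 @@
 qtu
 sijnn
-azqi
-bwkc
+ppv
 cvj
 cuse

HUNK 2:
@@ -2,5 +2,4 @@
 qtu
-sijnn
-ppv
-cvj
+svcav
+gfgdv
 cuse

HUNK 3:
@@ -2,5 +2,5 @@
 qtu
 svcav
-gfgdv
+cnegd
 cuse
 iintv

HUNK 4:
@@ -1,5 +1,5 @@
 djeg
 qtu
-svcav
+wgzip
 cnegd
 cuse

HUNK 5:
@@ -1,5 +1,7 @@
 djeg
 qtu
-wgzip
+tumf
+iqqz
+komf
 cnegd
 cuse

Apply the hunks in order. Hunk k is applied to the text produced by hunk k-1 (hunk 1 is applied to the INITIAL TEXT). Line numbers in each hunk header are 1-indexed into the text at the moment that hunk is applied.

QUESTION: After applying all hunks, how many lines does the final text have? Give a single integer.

Hunk 1: at line 2 remove [azqi,bwkc] add [ppv] -> 7 lines: djeg qtu sijnn ppv cvj cuse iintv
Hunk 2: at line 2 remove [sijnn,ppv,cvj] add [svcav,gfgdv] -> 6 lines: djeg qtu svcav gfgdv cuse iintv
Hunk 3: at line 2 remove [gfgdv] add [cnegd] -> 6 lines: djeg qtu svcav cnegd cuse iintv
Hunk 4: at line 1 remove [svcav] add [wgzip] -> 6 lines: djeg qtu wgzip cnegd cuse iintv
Hunk 5: at line 1 remove [wgzip] add [tumf,iqqz,komf] -> 8 lines: djeg qtu tumf iqqz komf cnegd cuse iintv
Final line count: 8

Answer: 8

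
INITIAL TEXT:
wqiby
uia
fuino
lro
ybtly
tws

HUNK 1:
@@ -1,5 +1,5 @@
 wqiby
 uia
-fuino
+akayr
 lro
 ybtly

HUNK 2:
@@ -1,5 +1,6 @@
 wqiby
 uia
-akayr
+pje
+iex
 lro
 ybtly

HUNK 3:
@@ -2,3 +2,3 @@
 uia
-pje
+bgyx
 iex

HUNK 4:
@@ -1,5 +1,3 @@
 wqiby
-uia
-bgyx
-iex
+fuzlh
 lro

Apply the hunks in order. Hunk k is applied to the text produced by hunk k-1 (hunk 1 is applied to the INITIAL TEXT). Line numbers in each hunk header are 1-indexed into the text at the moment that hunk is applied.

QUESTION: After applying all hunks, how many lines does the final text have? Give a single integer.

Answer: 5

Derivation:
Hunk 1: at line 1 remove [fuino] add [akayr] -> 6 lines: wqiby uia akayr lro ybtly tws
Hunk 2: at line 1 remove [akayr] add [pje,iex] -> 7 lines: wqiby uia pje iex lro ybtly tws
Hunk 3: at line 2 remove [pje] add [bgyx] -> 7 lines: wqiby uia bgyx iex lro ybtly tws
Hunk 4: at line 1 remove [uia,bgyx,iex] add [fuzlh] -> 5 lines: wqiby fuzlh lro ybtly tws
Final line count: 5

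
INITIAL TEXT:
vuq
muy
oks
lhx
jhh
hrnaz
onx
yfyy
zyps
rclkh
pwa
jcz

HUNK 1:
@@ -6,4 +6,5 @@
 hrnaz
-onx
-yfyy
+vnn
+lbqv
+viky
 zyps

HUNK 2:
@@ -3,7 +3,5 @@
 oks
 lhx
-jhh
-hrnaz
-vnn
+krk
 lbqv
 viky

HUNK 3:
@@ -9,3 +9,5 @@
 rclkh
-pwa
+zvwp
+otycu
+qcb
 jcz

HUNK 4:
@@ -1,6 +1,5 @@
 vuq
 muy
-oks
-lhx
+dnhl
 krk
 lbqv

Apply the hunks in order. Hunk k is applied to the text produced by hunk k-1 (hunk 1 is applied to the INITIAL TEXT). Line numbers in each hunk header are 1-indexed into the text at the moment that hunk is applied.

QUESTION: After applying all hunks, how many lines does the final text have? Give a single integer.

Hunk 1: at line 6 remove [onx,yfyy] add [vnn,lbqv,viky] -> 13 lines: vuq muy oks lhx jhh hrnaz vnn lbqv viky zyps rclkh pwa jcz
Hunk 2: at line 3 remove [jhh,hrnaz,vnn] add [krk] -> 11 lines: vuq muy oks lhx krk lbqv viky zyps rclkh pwa jcz
Hunk 3: at line 9 remove [pwa] add [zvwp,otycu,qcb] -> 13 lines: vuq muy oks lhx krk lbqv viky zyps rclkh zvwp otycu qcb jcz
Hunk 4: at line 1 remove [oks,lhx] add [dnhl] -> 12 lines: vuq muy dnhl krk lbqv viky zyps rclkh zvwp otycu qcb jcz
Final line count: 12

Answer: 12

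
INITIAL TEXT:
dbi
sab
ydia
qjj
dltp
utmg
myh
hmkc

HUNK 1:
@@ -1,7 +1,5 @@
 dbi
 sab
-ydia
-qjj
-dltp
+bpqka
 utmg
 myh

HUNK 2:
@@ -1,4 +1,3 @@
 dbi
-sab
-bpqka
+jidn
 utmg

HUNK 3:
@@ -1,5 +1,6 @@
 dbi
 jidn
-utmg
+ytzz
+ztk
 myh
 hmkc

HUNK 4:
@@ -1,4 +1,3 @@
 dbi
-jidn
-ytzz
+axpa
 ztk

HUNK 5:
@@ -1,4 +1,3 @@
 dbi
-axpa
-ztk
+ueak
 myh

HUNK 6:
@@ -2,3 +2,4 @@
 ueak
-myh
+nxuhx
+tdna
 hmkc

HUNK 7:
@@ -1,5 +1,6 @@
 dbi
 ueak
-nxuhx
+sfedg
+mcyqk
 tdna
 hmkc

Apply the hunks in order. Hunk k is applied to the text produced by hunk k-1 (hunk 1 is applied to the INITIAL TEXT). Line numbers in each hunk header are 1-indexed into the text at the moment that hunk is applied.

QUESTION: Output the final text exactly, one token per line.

Answer: dbi
ueak
sfedg
mcyqk
tdna
hmkc

Derivation:
Hunk 1: at line 1 remove [ydia,qjj,dltp] add [bpqka] -> 6 lines: dbi sab bpqka utmg myh hmkc
Hunk 2: at line 1 remove [sab,bpqka] add [jidn] -> 5 lines: dbi jidn utmg myh hmkc
Hunk 3: at line 1 remove [utmg] add [ytzz,ztk] -> 6 lines: dbi jidn ytzz ztk myh hmkc
Hunk 4: at line 1 remove [jidn,ytzz] add [axpa] -> 5 lines: dbi axpa ztk myh hmkc
Hunk 5: at line 1 remove [axpa,ztk] add [ueak] -> 4 lines: dbi ueak myh hmkc
Hunk 6: at line 2 remove [myh] add [nxuhx,tdna] -> 5 lines: dbi ueak nxuhx tdna hmkc
Hunk 7: at line 1 remove [nxuhx] add [sfedg,mcyqk] -> 6 lines: dbi ueak sfedg mcyqk tdna hmkc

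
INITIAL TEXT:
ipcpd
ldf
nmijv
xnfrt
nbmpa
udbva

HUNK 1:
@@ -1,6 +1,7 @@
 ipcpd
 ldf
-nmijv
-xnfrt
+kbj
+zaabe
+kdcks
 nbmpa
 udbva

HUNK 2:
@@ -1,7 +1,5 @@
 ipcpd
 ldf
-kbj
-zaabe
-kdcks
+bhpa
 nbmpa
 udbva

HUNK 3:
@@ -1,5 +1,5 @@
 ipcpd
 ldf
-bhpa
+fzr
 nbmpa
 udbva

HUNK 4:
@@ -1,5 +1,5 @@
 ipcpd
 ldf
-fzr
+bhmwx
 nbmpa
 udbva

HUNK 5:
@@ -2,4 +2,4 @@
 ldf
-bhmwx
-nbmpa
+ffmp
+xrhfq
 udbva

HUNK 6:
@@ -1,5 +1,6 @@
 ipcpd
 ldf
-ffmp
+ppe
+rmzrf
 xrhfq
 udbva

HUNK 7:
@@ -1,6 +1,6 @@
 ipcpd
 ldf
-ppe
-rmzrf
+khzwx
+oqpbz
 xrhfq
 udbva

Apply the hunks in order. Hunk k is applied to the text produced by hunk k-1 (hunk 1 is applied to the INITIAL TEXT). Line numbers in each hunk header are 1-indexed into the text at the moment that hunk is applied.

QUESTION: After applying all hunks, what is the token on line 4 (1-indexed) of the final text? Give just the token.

Answer: oqpbz

Derivation:
Hunk 1: at line 1 remove [nmijv,xnfrt] add [kbj,zaabe,kdcks] -> 7 lines: ipcpd ldf kbj zaabe kdcks nbmpa udbva
Hunk 2: at line 1 remove [kbj,zaabe,kdcks] add [bhpa] -> 5 lines: ipcpd ldf bhpa nbmpa udbva
Hunk 3: at line 1 remove [bhpa] add [fzr] -> 5 lines: ipcpd ldf fzr nbmpa udbva
Hunk 4: at line 1 remove [fzr] add [bhmwx] -> 5 lines: ipcpd ldf bhmwx nbmpa udbva
Hunk 5: at line 2 remove [bhmwx,nbmpa] add [ffmp,xrhfq] -> 5 lines: ipcpd ldf ffmp xrhfq udbva
Hunk 6: at line 1 remove [ffmp] add [ppe,rmzrf] -> 6 lines: ipcpd ldf ppe rmzrf xrhfq udbva
Hunk 7: at line 1 remove [ppe,rmzrf] add [khzwx,oqpbz] -> 6 lines: ipcpd ldf khzwx oqpbz xrhfq udbva
Final line 4: oqpbz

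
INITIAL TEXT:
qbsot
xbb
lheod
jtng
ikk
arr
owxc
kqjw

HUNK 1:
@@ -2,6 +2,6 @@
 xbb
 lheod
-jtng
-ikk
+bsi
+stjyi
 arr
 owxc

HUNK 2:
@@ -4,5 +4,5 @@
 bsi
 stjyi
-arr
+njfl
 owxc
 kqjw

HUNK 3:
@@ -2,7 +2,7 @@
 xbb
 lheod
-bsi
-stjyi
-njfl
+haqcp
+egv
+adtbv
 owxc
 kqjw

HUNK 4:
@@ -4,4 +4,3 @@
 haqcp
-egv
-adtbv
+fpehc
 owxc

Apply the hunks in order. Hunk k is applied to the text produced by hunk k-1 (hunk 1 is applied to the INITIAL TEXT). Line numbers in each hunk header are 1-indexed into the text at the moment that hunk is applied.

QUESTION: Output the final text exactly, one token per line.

Answer: qbsot
xbb
lheod
haqcp
fpehc
owxc
kqjw

Derivation:
Hunk 1: at line 2 remove [jtng,ikk] add [bsi,stjyi] -> 8 lines: qbsot xbb lheod bsi stjyi arr owxc kqjw
Hunk 2: at line 4 remove [arr] add [njfl] -> 8 lines: qbsot xbb lheod bsi stjyi njfl owxc kqjw
Hunk 3: at line 2 remove [bsi,stjyi,njfl] add [haqcp,egv,adtbv] -> 8 lines: qbsot xbb lheod haqcp egv adtbv owxc kqjw
Hunk 4: at line 4 remove [egv,adtbv] add [fpehc] -> 7 lines: qbsot xbb lheod haqcp fpehc owxc kqjw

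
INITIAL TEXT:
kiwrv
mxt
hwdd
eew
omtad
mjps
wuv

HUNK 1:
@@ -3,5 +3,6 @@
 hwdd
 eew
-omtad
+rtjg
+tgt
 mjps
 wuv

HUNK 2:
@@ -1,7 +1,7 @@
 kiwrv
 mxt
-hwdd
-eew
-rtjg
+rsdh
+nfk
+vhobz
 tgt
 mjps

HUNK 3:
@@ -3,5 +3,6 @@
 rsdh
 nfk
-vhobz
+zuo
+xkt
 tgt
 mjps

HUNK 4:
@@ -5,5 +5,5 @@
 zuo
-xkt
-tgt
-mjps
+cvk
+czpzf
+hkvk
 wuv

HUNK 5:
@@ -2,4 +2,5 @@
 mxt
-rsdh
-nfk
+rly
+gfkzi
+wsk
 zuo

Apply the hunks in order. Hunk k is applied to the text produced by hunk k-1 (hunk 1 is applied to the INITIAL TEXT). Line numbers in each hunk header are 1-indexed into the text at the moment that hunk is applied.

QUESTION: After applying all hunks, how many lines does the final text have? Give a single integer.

Answer: 10

Derivation:
Hunk 1: at line 3 remove [omtad] add [rtjg,tgt] -> 8 lines: kiwrv mxt hwdd eew rtjg tgt mjps wuv
Hunk 2: at line 1 remove [hwdd,eew,rtjg] add [rsdh,nfk,vhobz] -> 8 lines: kiwrv mxt rsdh nfk vhobz tgt mjps wuv
Hunk 3: at line 3 remove [vhobz] add [zuo,xkt] -> 9 lines: kiwrv mxt rsdh nfk zuo xkt tgt mjps wuv
Hunk 4: at line 5 remove [xkt,tgt,mjps] add [cvk,czpzf,hkvk] -> 9 lines: kiwrv mxt rsdh nfk zuo cvk czpzf hkvk wuv
Hunk 5: at line 2 remove [rsdh,nfk] add [rly,gfkzi,wsk] -> 10 lines: kiwrv mxt rly gfkzi wsk zuo cvk czpzf hkvk wuv
Final line count: 10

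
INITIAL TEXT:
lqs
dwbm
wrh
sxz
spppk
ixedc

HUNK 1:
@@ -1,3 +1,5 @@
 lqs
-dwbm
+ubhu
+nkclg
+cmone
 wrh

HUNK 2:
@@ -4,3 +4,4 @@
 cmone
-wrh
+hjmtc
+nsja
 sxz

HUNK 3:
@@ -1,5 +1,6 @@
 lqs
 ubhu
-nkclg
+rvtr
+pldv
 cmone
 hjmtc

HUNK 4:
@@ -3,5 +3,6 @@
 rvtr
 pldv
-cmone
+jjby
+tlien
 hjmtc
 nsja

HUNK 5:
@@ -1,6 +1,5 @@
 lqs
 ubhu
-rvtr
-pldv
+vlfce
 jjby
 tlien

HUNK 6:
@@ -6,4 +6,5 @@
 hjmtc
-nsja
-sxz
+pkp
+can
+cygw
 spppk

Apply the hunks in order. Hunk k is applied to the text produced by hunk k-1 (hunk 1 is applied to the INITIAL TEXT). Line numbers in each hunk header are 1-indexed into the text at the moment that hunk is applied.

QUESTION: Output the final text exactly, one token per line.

Hunk 1: at line 1 remove [dwbm] add [ubhu,nkclg,cmone] -> 8 lines: lqs ubhu nkclg cmone wrh sxz spppk ixedc
Hunk 2: at line 4 remove [wrh] add [hjmtc,nsja] -> 9 lines: lqs ubhu nkclg cmone hjmtc nsja sxz spppk ixedc
Hunk 3: at line 1 remove [nkclg] add [rvtr,pldv] -> 10 lines: lqs ubhu rvtr pldv cmone hjmtc nsja sxz spppk ixedc
Hunk 4: at line 3 remove [cmone] add [jjby,tlien] -> 11 lines: lqs ubhu rvtr pldv jjby tlien hjmtc nsja sxz spppk ixedc
Hunk 5: at line 1 remove [rvtr,pldv] add [vlfce] -> 10 lines: lqs ubhu vlfce jjby tlien hjmtc nsja sxz spppk ixedc
Hunk 6: at line 6 remove [nsja,sxz] add [pkp,can,cygw] -> 11 lines: lqs ubhu vlfce jjby tlien hjmtc pkp can cygw spppk ixedc

Answer: lqs
ubhu
vlfce
jjby
tlien
hjmtc
pkp
can
cygw
spppk
ixedc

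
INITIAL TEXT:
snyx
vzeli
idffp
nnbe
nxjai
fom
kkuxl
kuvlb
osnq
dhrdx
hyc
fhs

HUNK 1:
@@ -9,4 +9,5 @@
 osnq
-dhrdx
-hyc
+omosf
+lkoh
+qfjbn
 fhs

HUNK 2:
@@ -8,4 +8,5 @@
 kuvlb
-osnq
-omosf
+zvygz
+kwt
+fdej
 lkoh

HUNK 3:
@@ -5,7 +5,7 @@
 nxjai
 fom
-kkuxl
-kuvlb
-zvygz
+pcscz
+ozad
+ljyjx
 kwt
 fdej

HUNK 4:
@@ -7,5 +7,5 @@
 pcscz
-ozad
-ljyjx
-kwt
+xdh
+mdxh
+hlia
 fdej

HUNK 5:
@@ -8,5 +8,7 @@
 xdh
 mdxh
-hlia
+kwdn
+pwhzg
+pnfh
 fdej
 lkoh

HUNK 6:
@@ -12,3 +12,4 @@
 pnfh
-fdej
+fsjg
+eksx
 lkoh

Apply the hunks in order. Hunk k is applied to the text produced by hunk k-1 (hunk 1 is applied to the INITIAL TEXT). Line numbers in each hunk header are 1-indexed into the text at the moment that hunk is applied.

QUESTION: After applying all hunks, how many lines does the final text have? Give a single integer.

Answer: 17

Derivation:
Hunk 1: at line 9 remove [dhrdx,hyc] add [omosf,lkoh,qfjbn] -> 13 lines: snyx vzeli idffp nnbe nxjai fom kkuxl kuvlb osnq omosf lkoh qfjbn fhs
Hunk 2: at line 8 remove [osnq,omosf] add [zvygz,kwt,fdej] -> 14 lines: snyx vzeli idffp nnbe nxjai fom kkuxl kuvlb zvygz kwt fdej lkoh qfjbn fhs
Hunk 3: at line 5 remove [kkuxl,kuvlb,zvygz] add [pcscz,ozad,ljyjx] -> 14 lines: snyx vzeli idffp nnbe nxjai fom pcscz ozad ljyjx kwt fdej lkoh qfjbn fhs
Hunk 4: at line 7 remove [ozad,ljyjx,kwt] add [xdh,mdxh,hlia] -> 14 lines: snyx vzeli idffp nnbe nxjai fom pcscz xdh mdxh hlia fdej lkoh qfjbn fhs
Hunk 5: at line 8 remove [hlia] add [kwdn,pwhzg,pnfh] -> 16 lines: snyx vzeli idffp nnbe nxjai fom pcscz xdh mdxh kwdn pwhzg pnfh fdej lkoh qfjbn fhs
Hunk 6: at line 12 remove [fdej] add [fsjg,eksx] -> 17 lines: snyx vzeli idffp nnbe nxjai fom pcscz xdh mdxh kwdn pwhzg pnfh fsjg eksx lkoh qfjbn fhs
Final line count: 17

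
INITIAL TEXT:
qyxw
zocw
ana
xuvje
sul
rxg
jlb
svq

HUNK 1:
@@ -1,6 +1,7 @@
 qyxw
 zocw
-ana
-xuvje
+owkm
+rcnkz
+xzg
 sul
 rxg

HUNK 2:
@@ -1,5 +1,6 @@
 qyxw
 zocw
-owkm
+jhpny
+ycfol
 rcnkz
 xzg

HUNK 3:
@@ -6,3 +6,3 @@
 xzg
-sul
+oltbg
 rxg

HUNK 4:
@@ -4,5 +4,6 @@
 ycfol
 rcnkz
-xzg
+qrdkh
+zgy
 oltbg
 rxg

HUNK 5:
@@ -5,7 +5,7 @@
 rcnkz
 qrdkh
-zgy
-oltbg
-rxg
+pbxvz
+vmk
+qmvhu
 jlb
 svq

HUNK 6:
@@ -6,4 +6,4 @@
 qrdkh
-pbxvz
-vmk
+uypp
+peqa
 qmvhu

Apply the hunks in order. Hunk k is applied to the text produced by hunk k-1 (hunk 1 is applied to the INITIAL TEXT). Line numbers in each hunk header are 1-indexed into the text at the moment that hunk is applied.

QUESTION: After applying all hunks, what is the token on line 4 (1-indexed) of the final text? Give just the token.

Answer: ycfol

Derivation:
Hunk 1: at line 1 remove [ana,xuvje] add [owkm,rcnkz,xzg] -> 9 lines: qyxw zocw owkm rcnkz xzg sul rxg jlb svq
Hunk 2: at line 1 remove [owkm] add [jhpny,ycfol] -> 10 lines: qyxw zocw jhpny ycfol rcnkz xzg sul rxg jlb svq
Hunk 3: at line 6 remove [sul] add [oltbg] -> 10 lines: qyxw zocw jhpny ycfol rcnkz xzg oltbg rxg jlb svq
Hunk 4: at line 4 remove [xzg] add [qrdkh,zgy] -> 11 lines: qyxw zocw jhpny ycfol rcnkz qrdkh zgy oltbg rxg jlb svq
Hunk 5: at line 5 remove [zgy,oltbg,rxg] add [pbxvz,vmk,qmvhu] -> 11 lines: qyxw zocw jhpny ycfol rcnkz qrdkh pbxvz vmk qmvhu jlb svq
Hunk 6: at line 6 remove [pbxvz,vmk] add [uypp,peqa] -> 11 lines: qyxw zocw jhpny ycfol rcnkz qrdkh uypp peqa qmvhu jlb svq
Final line 4: ycfol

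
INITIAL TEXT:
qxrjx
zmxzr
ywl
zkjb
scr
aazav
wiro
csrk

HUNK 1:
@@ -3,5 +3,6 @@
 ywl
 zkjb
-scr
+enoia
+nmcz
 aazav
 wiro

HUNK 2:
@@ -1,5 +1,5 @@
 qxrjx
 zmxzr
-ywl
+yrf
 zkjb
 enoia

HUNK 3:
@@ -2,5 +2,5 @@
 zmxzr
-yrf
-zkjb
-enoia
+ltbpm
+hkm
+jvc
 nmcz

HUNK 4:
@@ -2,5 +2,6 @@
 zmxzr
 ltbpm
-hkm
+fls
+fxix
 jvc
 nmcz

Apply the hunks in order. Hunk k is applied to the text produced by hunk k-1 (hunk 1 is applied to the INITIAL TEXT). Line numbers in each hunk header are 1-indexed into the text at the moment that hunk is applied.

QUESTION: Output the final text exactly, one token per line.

Hunk 1: at line 3 remove [scr] add [enoia,nmcz] -> 9 lines: qxrjx zmxzr ywl zkjb enoia nmcz aazav wiro csrk
Hunk 2: at line 1 remove [ywl] add [yrf] -> 9 lines: qxrjx zmxzr yrf zkjb enoia nmcz aazav wiro csrk
Hunk 3: at line 2 remove [yrf,zkjb,enoia] add [ltbpm,hkm,jvc] -> 9 lines: qxrjx zmxzr ltbpm hkm jvc nmcz aazav wiro csrk
Hunk 4: at line 2 remove [hkm] add [fls,fxix] -> 10 lines: qxrjx zmxzr ltbpm fls fxix jvc nmcz aazav wiro csrk

Answer: qxrjx
zmxzr
ltbpm
fls
fxix
jvc
nmcz
aazav
wiro
csrk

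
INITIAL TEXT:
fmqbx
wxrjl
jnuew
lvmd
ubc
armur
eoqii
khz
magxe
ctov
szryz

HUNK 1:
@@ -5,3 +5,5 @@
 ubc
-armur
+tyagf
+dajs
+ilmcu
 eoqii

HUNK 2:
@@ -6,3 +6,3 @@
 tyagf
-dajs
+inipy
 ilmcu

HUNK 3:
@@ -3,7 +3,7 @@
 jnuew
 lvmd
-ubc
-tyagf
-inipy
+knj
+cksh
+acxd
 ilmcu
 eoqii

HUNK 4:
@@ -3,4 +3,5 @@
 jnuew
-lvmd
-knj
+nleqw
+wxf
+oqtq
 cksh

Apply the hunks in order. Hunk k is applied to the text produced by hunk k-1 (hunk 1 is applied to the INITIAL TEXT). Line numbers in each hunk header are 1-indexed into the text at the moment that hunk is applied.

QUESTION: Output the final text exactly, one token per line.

Answer: fmqbx
wxrjl
jnuew
nleqw
wxf
oqtq
cksh
acxd
ilmcu
eoqii
khz
magxe
ctov
szryz

Derivation:
Hunk 1: at line 5 remove [armur] add [tyagf,dajs,ilmcu] -> 13 lines: fmqbx wxrjl jnuew lvmd ubc tyagf dajs ilmcu eoqii khz magxe ctov szryz
Hunk 2: at line 6 remove [dajs] add [inipy] -> 13 lines: fmqbx wxrjl jnuew lvmd ubc tyagf inipy ilmcu eoqii khz magxe ctov szryz
Hunk 3: at line 3 remove [ubc,tyagf,inipy] add [knj,cksh,acxd] -> 13 lines: fmqbx wxrjl jnuew lvmd knj cksh acxd ilmcu eoqii khz magxe ctov szryz
Hunk 4: at line 3 remove [lvmd,knj] add [nleqw,wxf,oqtq] -> 14 lines: fmqbx wxrjl jnuew nleqw wxf oqtq cksh acxd ilmcu eoqii khz magxe ctov szryz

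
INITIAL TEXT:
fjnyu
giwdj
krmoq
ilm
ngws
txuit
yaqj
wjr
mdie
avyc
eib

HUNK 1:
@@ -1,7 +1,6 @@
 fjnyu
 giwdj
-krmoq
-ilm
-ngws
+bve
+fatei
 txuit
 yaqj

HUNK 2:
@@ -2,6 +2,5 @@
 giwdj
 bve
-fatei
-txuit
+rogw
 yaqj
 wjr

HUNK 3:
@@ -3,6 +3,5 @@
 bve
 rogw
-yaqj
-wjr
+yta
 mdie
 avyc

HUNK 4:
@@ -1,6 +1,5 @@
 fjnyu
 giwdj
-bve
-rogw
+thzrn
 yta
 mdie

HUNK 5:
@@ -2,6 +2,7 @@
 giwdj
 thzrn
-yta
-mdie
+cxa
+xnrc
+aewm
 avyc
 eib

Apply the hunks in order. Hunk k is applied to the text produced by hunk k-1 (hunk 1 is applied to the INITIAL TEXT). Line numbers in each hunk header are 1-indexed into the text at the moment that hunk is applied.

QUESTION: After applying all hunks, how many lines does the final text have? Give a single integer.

Answer: 8

Derivation:
Hunk 1: at line 1 remove [krmoq,ilm,ngws] add [bve,fatei] -> 10 lines: fjnyu giwdj bve fatei txuit yaqj wjr mdie avyc eib
Hunk 2: at line 2 remove [fatei,txuit] add [rogw] -> 9 lines: fjnyu giwdj bve rogw yaqj wjr mdie avyc eib
Hunk 3: at line 3 remove [yaqj,wjr] add [yta] -> 8 lines: fjnyu giwdj bve rogw yta mdie avyc eib
Hunk 4: at line 1 remove [bve,rogw] add [thzrn] -> 7 lines: fjnyu giwdj thzrn yta mdie avyc eib
Hunk 5: at line 2 remove [yta,mdie] add [cxa,xnrc,aewm] -> 8 lines: fjnyu giwdj thzrn cxa xnrc aewm avyc eib
Final line count: 8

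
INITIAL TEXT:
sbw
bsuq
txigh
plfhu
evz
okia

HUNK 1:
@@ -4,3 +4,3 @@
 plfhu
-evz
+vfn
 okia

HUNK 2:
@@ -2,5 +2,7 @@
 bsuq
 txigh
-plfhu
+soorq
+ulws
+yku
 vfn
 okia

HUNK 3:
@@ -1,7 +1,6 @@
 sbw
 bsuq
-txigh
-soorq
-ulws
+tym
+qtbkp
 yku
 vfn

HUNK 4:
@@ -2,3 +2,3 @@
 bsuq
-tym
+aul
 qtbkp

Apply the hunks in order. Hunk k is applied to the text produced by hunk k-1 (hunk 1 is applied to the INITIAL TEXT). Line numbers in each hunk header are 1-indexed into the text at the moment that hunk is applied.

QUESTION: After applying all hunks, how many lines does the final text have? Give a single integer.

Hunk 1: at line 4 remove [evz] add [vfn] -> 6 lines: sbw bsuq txigh plfhu vfn okia
Hunk 2: at line 2 remove [plfhu] add [soorq,ulws,yku] -> 8 lines: sbw bsuq txigh soorq ulws yku vfn okia
Hunk 3: at line 1 remove [txigh,soorq,ulws] add [tym,qtbkp] -> 7 lines: sbw bsuq tym qtbkp yku vfn okia
Hunk 4: at line 2 remove [tym] add [aul] -> 7 lines: sbw bsuq aul qtbkp yku vfn okia
Final line count: 7

Answer: 7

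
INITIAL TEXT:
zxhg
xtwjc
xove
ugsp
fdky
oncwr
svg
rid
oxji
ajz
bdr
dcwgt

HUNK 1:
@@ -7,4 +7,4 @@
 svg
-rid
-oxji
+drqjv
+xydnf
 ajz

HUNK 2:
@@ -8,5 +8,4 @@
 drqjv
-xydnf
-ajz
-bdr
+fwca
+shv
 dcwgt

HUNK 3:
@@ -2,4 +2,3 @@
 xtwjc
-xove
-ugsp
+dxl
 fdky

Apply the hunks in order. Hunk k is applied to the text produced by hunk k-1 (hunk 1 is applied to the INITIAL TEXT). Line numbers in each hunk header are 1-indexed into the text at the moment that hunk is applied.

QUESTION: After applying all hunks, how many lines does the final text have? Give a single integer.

Answer: 10

Derivation:
Hunk 1: at line 7 remove [rid,oxji] add [drqjv,xydnf] -> 12 lines: zxhg xtwjc xove ugsp fdky oncwr svg drqjv xydnf ajz bdr dcwgt
Hunk 2: at line 8 remove [xydnf,ajz,bdr] add [fwca,shv] -> 11 lines: zxhg xtwjc xove ugsp fdky oncwr svg drqjv fwca shv dcwgt
Hunk 3: at line 2 remove [xove,ugsp] add [dxl] -> 10 lines: zxhg xtwjc dxl fdky oncwr svg drqjv fwca shv dcwgt
Final line count: 10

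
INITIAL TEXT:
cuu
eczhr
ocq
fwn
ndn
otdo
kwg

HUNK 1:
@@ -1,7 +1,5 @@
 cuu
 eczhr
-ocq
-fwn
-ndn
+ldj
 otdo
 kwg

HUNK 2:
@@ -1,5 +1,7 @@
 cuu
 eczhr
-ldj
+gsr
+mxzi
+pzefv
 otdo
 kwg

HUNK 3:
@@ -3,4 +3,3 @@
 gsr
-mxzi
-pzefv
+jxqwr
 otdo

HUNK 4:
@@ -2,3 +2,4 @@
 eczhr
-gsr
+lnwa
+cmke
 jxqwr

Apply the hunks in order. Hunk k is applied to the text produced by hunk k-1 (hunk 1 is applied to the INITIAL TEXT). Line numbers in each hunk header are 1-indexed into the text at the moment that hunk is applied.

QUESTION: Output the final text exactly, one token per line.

Answer: cuu
eczhr
lnwa
cmke
jxqwr
otdo
kwg

Derivation:
Hunk 1: at line 1 remove [ocq,fwn,ndn] add [ldj] -> 5 lines: cuu eczhr ldj otdo kwg
Hunk 2: at line 1 remove [ldj] add [gsr,mxzi,pzefv] -> 7 lines: cuu eczhr gsr mxzi pzefv otdo kwg
Hunk 3: at line 3 remove [mxzi,pzefv] add [jxqwr] -> 6 lines: cuu eczhr gsr jxqwr otdo kwg
Hunk 4: at line 2 remove [gsr] add [lnwa,cmke] -> 7 lines: cuu eczhr lnwa cmke jxqwr otdo kwg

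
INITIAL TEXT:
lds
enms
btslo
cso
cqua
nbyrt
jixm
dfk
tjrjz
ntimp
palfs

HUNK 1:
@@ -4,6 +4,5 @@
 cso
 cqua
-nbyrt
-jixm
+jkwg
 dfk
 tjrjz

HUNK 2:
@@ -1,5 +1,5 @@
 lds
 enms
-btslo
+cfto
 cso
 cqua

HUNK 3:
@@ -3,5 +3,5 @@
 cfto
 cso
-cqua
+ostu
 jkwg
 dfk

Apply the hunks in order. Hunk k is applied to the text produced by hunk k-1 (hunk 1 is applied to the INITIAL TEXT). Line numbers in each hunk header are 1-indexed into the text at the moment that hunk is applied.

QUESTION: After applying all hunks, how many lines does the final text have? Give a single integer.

Hunk 1: at line 4 remove [nbyrt,jixm] add [jkwg] -> 10 lines: lds enms btslo cso cqua jkwg dfk tjrjz ntimp palfs
Hunk 2: at line 1 remove [btslo] add [cfto] -> 10 lines: lds enms cfto cso cqua jkwg dfk tjrjz ntimp palfs
Hunk 3: at line 3 remove [cqua] add [ostu] -> 10 lines: lds enms cfto cso ostu jkwg dfk tjrjz ntimp palfs
Final line count: 10

Answer: 10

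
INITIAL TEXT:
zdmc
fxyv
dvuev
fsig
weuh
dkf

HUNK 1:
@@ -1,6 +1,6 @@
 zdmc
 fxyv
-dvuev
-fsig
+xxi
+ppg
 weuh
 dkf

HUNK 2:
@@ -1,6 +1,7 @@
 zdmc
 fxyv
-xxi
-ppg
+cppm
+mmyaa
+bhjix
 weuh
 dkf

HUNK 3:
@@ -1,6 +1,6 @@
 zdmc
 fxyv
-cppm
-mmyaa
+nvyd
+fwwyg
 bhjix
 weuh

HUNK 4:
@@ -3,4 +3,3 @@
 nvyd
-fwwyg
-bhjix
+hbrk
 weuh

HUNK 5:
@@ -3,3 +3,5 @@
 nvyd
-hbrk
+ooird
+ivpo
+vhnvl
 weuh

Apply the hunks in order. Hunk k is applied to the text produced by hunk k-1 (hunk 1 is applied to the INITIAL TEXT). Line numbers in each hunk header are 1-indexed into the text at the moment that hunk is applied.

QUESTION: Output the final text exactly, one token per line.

Hunk 1: at line 1 remove [dvuev,fsig] add [xxi,ppg] -> 6 lines: zdmc fxyv xxi ppg weuh dkf
Hunk 2: at line 1 remove [xxi,ppg] add [cppm,mmyaa,bhjix] -> 7 lines: zdmc fxyv cppm mmyaa bhjix weuh dkf
Hunk 3: at line 1 remove [cppm,mmyaa] add [nvyd,fwwyg] -> 7 lines: zdmc fxyv nvyd fwwyg bhjix weuh dkf
Hunk 4: at line 3 remove [fwwyg,bhjix] add [hbrk] -> 6 lines: zdmc fxyv nvyd hbrk weuh dkf
Hunk 5: at line 3 remove [hbrk] add [ooird,ivpo,vhnvl] -> 8 lines: zdmc fxyv nvyd ooird ivpo vhnvl weuh dkf

Answer: zdmc
fxyv
nvyd
ooird
ivpo
vhnvl
weuh
dkf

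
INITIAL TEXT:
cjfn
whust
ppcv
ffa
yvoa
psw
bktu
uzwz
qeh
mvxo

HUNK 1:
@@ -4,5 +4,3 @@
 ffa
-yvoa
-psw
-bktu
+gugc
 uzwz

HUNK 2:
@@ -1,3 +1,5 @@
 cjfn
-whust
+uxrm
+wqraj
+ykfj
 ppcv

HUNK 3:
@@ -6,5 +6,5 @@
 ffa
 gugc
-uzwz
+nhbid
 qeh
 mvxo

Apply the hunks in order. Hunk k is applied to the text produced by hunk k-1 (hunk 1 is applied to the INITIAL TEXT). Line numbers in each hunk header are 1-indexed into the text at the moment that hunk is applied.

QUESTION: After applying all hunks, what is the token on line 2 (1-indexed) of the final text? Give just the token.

Answer: uxrm

Derivation:
Hunk 1: at line 4 remove [yvoa,psw,bktu] add [gugc] -> 8 lines: cjfn whust ppcv ffa gugc uzwz qeh mvxo
Hunk 2: at line 1 remove [whust] add [uxrm,wqraj,ykfj] -> 10 lines: cjfn uxrm wqraj ykfj ppcv ffa gugc uzwz qeh mvxo
Hunk 3: at line 6 remove [uzwz] add [nhbid] -> 10 lines: cjfn uxrm wqraj ykfj ppcv ffa gugc nhbid qeh mvxo
Final line 2: uxrm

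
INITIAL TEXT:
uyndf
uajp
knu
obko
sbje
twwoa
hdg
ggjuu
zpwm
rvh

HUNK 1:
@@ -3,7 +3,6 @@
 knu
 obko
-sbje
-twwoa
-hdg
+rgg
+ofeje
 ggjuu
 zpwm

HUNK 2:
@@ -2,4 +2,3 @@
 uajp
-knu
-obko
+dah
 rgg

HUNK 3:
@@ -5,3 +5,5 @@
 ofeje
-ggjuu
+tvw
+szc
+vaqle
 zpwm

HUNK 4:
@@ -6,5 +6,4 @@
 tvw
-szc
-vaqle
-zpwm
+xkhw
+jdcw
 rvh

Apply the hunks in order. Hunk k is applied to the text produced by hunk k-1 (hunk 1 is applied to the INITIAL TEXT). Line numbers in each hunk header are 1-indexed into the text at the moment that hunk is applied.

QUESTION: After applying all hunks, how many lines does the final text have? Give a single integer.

Hunk 1: at line 3 remove [sbje,twwoa,hdg] add [rgg,ofeje] -> 9 lines: uyndf uajp knu obko rgg ofeje ggjuu zpwm rvh
Hunk 2: at line 2 remove [knu,obko] add [dah] -> 8 lines: uyndf uajp dah rgg ofeje ggjuu zpwm rvh
Hunk 3: at line 5 remove [ggjuu] add [tvw,szc,vaqle] -> 10 lines: uyndf uajp dah rgg ofeje tvw szc vaqle zpwm rvh
Hunk 4: at line 6 remove [szc,vaqle,zpwm] add [xkhw,jdcw] -> 9 lines: uyndf uajp dah rgg ofeje tvw xkhw jdcw rvh
Final line count: 9

Answer: 9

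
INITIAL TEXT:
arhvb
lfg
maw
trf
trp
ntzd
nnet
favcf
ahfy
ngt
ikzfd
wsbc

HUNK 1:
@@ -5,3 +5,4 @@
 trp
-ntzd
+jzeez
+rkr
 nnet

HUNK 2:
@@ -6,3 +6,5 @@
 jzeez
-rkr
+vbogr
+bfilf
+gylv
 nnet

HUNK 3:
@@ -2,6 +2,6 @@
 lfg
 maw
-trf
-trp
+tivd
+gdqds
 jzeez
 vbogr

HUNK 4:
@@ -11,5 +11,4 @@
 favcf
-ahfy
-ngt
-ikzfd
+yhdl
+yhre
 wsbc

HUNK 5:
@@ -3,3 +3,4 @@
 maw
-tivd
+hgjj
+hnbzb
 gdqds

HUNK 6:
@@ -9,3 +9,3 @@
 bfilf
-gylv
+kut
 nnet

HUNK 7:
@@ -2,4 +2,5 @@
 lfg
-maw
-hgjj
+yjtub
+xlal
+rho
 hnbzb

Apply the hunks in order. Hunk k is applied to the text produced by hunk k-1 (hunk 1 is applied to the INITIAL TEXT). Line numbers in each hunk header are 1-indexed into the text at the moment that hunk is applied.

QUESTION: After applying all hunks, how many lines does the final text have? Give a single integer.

Hunk 1: at line 5 remove [ntzd] add [jzeez,rkr] -> 13 lines: arhvb lfg maw trf trp jzeez rkr nnet favcf ahfy ngt ikzfd wsbc
Hunk 2: at line 6 remove [rkr] add [vbogr,bfilf,gylv] -> 15 lines: arhvb lfg maw trf trp jzeez vbogr bfilf gylv nnet favcf ahfy ngt ikzfd wsbc
Hunk 3: at line 2 remove [trf,trp] add [tivd,gdqds] -> 15 lines: arhvb lfg maw tivd gdqds jzeez vbogr bfilf gylv nnet favcf ahfy ngt ikzfd wsbc
Hunk 4: at line 11 remove [ahfy,ngt,ikzfd] add [yhdl,yhre] -> 14 lines: arhvb lfg maw tivd gdqds jzeez vbogr bfilf gylv nnet favcf yhdl yhre wsbc
Hunk 5: at line 3 remove [tivd] add [hgjj,hnbzb] -> 15 lines: arhvb lfg maw hgjj hnbzb gdqds jzeez vbogr bfilf gylv nnet favcf yhdl yhre wsbc
Hunk 6: at line 9 remove [gylv] add [kut] -> 15 lines: arhvb lfg maw hgjj hnbzb gdqds jzeez vbogr bfilf kut nnet favcf yhdl yhre wsbc
Hunk 7: at line 2 remove [maw,hgjj] add [yjtub,xlal,rho] -> 16 lines: arhvb lfg yjtub xlal rho hnbzb gdqds jzeez vbogr bfilf kut nnet favcf yhdl yhre wsbc
Final line count: 16

Answer: 16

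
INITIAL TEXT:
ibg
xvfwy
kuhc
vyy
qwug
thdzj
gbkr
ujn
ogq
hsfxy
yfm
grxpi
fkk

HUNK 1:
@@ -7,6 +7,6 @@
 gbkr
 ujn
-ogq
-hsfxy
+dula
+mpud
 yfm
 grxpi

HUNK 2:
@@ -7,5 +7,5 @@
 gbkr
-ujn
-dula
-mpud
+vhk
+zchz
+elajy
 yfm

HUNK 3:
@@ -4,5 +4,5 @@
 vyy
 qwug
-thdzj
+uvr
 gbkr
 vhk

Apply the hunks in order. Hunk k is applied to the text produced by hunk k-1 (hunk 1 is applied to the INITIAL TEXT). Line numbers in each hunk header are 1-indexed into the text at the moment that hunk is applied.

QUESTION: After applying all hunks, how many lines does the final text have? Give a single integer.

Answer: 13

Derivation:
Hunk 1: at line 7 remove [ogq,hsfxy] add [dula,mpud] -> 13 lines: ibg xvfwy kuhc vyy qwug thdzj gbkr ujn dula mpud yfm grxpi fkk
Hunk 2: at line 7 remove [ujn,dula,mpud] add [vhk,zchz,elajy] -> 13 lines: ibg xvfwy kuhc vyy qwug thdzj gbkr vhk zchz elajy yfm grxpi fkk
Hunk 3: at line 4 remove [thdzj] add [uvr] -> 13 lines: ibg xvfwy kuhc vyy qwug uvr gbkr vhk zchz elajy yfm grxpi fkk
Final line count: 13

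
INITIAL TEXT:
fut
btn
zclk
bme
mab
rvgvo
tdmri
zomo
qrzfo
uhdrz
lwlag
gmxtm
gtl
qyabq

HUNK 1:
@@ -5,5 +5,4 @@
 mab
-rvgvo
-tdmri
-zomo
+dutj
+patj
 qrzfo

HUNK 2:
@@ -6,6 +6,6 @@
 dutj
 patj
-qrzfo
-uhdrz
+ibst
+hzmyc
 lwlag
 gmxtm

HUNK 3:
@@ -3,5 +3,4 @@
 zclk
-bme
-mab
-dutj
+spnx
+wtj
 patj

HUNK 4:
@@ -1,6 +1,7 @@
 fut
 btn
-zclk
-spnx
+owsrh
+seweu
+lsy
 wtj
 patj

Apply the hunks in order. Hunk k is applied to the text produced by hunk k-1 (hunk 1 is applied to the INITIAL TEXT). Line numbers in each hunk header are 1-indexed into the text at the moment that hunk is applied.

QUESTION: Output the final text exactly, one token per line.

Hunk 1: at line 5 remove [rvgvo,tdmri,zomo] add [dutj,patj] -> 13 lines: fut btn zclk bme mab dutj patj qrzfo uhdrz lwlag gmxtm gtl qyabq
Hunk 2: at line 6 remove [qrzfo,uhdrz] add [ibst,hzmyc] -> 13 lines: fut btn zclk bme mab dutj patj ibst hzmyc lwlag gmxtm gtl qyabq
Hunk 3: at line 3 remove [bme,mab,dutj] add [spnx,wtj] -> 12 lines: fut btn zclk spnx wtj patj ibst hzmyc lwlag gmxtm gtl qyabq
Hunk 4: at line 1 remove [zclk,spnx] add [owsrh,seweu,lsy] -> 13 lines: fut btn owsrh seweu lsy wtj patj ibst hzmyc lwlag gmxtm gtl qyabq

Answer: fut
btn
owsrh
seweu
lsy
wtj
patj
ibst
hzmyc
lwlag
gmxtm
gtl
qyabq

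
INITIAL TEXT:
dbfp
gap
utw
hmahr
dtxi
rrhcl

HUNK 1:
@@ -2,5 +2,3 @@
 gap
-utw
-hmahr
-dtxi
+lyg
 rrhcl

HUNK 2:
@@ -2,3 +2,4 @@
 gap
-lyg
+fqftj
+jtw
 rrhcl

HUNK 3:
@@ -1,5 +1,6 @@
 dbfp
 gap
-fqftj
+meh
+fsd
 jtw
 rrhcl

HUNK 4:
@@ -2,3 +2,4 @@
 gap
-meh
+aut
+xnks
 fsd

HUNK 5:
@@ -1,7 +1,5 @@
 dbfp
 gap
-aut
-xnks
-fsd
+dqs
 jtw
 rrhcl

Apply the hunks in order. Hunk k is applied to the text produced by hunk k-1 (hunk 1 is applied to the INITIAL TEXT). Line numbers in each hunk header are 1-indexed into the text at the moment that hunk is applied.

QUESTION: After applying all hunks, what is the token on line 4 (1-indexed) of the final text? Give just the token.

Hunk 1: at line 2 remove [utw,hmahr,dtxi] add [lyg] -> 4 lines: dbfp gap lyg rrhcl
Hunk 2: at line 2 remove [lyg] add [fqftj,jtw] -> 5 lines: dbfp gap fqftj jtw rrhcl
Hunk 3: at line 1 remove [fqftj] add [meh,fsd] -> 6 lines: dbfp gap meh fsd jtw rrhcl
Hunk 4: at line 2 remove [meh] add [aut,xnks] -> 7 lines: dbfp gap aut xnks fsd jtw rrhcl
Hunk 5: at line 1 remove [aut,xnks,fsd] add [dqs] -> 5 lines: dbfp gap dqs jtw rrhcl
Final line 4: jtw

Answer: jtw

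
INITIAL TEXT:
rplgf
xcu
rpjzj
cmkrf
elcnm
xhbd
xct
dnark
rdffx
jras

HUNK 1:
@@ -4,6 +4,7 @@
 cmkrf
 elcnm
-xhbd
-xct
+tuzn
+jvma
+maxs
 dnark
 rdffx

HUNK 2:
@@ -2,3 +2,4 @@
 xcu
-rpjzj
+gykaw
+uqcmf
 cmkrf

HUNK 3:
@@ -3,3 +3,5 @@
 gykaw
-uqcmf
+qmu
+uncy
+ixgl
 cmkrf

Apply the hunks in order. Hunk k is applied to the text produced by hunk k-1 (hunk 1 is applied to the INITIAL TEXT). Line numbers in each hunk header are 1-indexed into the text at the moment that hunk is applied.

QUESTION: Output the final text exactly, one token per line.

Hunk 1: at line 4 remove [xhbd,xct] add [tuzn,jvma,maxs] -> 11 lines: rplgf xcu rpjzj cmkrf elcnm tuzn jvma maxs dnark rdffx jras
Hunk 2: at line 2 remove [rpjzj] add [gykaw,uqcmf] -> 12 lines: rplgf xcu gykaw uqcmf cmkrf elcnm tuzn jvma maxs dnark rdffx jras
Hunk 3: at line 3 remove [uqcmf] add [qmu,uncy,ixgl] -> 14 lines: rplgf xcu gykaw qmu uncy ixgl cmkrf elcnm tuzn jvma maxs dnark rdffx jras

Answer: rplgf
xcu
gykaw
qmu
uncy
ixgl
cmkrf
elcnm
tuzn
jvma
maxs
dnark
rdffx
jras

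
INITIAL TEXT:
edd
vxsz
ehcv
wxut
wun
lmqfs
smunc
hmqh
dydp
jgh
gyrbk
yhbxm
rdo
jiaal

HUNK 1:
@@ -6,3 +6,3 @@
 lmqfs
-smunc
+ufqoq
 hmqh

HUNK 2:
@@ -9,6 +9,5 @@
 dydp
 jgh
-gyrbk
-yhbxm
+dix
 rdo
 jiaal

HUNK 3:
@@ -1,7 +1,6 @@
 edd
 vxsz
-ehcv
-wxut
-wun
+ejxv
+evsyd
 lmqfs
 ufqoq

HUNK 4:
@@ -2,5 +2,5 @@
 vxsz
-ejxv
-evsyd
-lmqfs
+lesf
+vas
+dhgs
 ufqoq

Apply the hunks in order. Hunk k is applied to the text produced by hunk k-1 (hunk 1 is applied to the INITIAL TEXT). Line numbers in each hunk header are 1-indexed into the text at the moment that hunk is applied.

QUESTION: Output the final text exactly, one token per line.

Hunk 1: at line 6 remove [smunc] add [ufqoq] -> 14 lines: edd vxsz ehcv wxut wun lmqfs ufqoq hmqh dydp jgh gyrbk yhbxm rdo jiaal
Hunk 2: at line 9 remove [gyrbk,yhbxm] add [dix] -> 13 lines: edd vxsz ehcv wxut wun lmqfs ufqoq hmqh dydp jgh dix rdo jiaal
Hunk 3: at line 1 remove [ehcv,wxut,wun] add [ejxv,evsyd] -> 12 lines: edd vxsz ejxv evsyd lmqfs ufqoq hmqh dydp jgh dix rdo jiaal
Hunk 4: at line 2 remove [ejxv,evsyd,lmqfs] add [lesf,vas,dhgs] -> 12 lines: edd vxsz lesf vas dhgs ufqoq hmqh dydp jgh dix rdo jiaal

Answer: edd
vxsz
lesf
vas
dhgs
ufqoq
hmqh
dydp
jgh
dix
rdo
jiaal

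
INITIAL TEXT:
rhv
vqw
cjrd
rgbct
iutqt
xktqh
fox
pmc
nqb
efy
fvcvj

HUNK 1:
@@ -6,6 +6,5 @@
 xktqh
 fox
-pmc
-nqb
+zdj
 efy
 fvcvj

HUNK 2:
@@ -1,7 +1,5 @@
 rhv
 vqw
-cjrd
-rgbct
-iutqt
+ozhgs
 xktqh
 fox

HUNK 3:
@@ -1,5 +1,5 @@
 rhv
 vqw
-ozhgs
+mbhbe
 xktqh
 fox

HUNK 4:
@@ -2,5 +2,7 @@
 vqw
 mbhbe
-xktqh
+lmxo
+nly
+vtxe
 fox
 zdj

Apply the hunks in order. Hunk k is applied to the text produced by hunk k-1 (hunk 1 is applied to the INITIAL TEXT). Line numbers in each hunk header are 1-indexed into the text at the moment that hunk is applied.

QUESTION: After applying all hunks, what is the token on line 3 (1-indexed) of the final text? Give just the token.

Answer: mbhbe

Derivation:
Hunk 1: at line 6 remove [pmc,nqb] add [zdj] -> 10 lines: rhv vqw cjrd rgbct iutqt xktqh fox zdj efy fvcvj
Hunk 2: at line 1 remove [cjrd,rgbct,iutqt] add [ozhgs] -> 8 lines: rhv vqw ozhgs xktqh fox zdj efy fvcvj
Hunk 3: at line 1 remove [ozhgs] add [mbhbe] -> 8 lines: rhv vqw mbhbe xktqh fox zdj efy fvcvj
Hunk 4: at line 2 remove [xktqh] add [lmxo,nly,vtxe] -> 10 lines: rhv vqw mbhbe lmxo nly vtxe fox zdj efy fvcvj
Final line 3: mbhbe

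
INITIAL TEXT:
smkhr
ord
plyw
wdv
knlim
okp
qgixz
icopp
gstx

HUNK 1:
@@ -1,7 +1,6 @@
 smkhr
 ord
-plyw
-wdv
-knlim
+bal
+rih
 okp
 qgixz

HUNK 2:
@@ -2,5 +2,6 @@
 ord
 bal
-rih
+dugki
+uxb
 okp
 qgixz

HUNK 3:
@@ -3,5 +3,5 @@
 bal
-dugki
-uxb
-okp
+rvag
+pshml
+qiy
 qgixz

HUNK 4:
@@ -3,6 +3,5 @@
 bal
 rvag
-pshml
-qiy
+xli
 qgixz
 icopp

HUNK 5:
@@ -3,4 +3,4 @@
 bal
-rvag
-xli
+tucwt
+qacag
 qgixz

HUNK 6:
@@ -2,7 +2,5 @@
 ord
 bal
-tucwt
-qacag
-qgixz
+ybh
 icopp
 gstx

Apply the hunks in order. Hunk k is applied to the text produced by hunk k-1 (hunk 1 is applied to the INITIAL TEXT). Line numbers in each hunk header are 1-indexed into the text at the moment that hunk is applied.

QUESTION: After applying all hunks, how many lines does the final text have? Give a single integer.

Answer: 6

Derivation:
Hunk 1: at line 1 remove [plyw,wdv,knlim] add [bal,rih] -> 8 lines: smkhr ord bal rih okp qgixz icopp gstx
Hunk 2: at line 2 remove [rih] add [dugki,uxb] -> 9 lines: smkhr ord bal dugki uxb okp qgixz icopp gstx
Hunk 3: at line 3 remove [dugki,uxb,okp] add [rvag,pshml,qiy] -> 9 lines: smkhr ord bal rvag pshml qiy qgixz icopp gstx
Hunk 4: at line 3 remove [pshml,qiy] add [xli] -> 8 lines: smkhr ord bal rvag xli qgixz icopp gstx
Hunk 5: at line 3 remove [rvag,xli] add [tucwt,qacag] -> 8 lines: smkhr ord bal tucwt qacag qgixz icopp gstx
Hunk 6: at line 2 remove [tucwt,qacag,qgixz] add [ybh] -> 6 lines: smkhr ord bal ybh icopp gstx
Final line count: 6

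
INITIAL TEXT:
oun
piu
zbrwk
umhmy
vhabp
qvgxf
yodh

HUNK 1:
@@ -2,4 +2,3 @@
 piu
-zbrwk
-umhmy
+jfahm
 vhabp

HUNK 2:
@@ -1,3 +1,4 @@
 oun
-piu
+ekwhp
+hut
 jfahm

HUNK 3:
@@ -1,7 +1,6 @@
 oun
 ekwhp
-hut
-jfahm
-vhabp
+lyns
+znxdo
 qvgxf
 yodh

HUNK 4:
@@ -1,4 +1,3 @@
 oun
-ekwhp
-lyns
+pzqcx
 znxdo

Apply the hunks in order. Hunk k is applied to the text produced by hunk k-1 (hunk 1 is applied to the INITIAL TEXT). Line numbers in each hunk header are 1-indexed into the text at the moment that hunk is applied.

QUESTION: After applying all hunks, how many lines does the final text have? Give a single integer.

Answer: 5

Derivation:
Hunk 1: at line 2 remove [zbrwk,umhmy] add [jfahm] -> 6 lines: oun piu jfahm vhabp qvgxf yodh
Hunk 2: at line 1 remove [piu] add [ekwhp,hut] -> 7 lines: oun ekwhp hut jfahm vhabp qvgxf yodh
Hunk 3: at line 1 remove [hut,jfahm,vhabp] add [lyns,znxdo] -> 6 lines: oun ekwhp lyns znxdo qvgxf yodh
Hunk 4: at line 1 remove [ekwhp,lyns] add [pzqcx] -> 5 lines: oun pzqcx znxdo qvgxf yodh
Final line count: 5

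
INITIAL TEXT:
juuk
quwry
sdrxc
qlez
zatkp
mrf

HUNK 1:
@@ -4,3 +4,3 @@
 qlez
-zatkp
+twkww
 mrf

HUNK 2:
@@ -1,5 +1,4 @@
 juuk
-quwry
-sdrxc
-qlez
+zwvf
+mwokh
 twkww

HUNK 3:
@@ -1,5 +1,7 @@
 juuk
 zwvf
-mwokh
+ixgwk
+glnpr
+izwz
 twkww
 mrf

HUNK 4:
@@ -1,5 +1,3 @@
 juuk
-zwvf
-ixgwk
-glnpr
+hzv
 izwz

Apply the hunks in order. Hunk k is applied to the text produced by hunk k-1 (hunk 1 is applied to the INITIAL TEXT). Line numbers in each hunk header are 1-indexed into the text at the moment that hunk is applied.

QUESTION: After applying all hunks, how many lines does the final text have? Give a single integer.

Answer: 5

Derivation:
Hunk 1: at line 4 remove [zatkp] add [twkww] -> 6 lines: juuk quwry sdrxc qlez twkww mrf
Hunk 2: at line 1 remove [quwry,sdrxc,qlez] add [zwvf,mwokh] -> 5 lines: juuk zwvf mwokh twkww mrf
Hunk 3: at line 1 remove [mwokh] add [ixgwk,glnpr,izwz] -> 7 lines: juuk zwvf ixgwk glnpr izwz twkww mrf
Hunk 4: at line 1 remove [zwvf,ixgwk,glnpr] add [hzv] -> 5 lines: juuk hzv izwz twkww mrf
Final line count: 5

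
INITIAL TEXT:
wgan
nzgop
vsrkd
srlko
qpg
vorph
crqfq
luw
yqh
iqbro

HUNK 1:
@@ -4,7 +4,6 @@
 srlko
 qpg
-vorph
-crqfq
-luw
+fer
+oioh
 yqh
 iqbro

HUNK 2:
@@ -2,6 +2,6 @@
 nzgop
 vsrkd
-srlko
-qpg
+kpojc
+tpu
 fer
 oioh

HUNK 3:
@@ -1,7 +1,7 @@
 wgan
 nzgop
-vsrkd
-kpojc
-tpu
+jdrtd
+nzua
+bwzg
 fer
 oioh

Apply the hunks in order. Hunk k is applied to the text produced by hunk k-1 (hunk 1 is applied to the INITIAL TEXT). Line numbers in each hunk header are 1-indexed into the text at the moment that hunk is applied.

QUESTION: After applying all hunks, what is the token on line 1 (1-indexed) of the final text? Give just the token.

Hunk 1: at line 4 remove [vorph,crqfq,luw] add [fer,oioh] -> 9 lines: wgan nzgop vsrkd srlko qpg fer oioh yqh iqbro
Hunk 2: at line 2 remove [srlko,qpg] add [kpojc,tpu] -> 9 lines: wgan nzgop vsrkd kpojc tpu fer oioh yqh iqbro
Hunk 3: at line 1 remove [vsrkd,kpojc,tpu] add [jdrtd,nzua,bwzg] -> 9 lines: wgan nzgop jdrtd nzua bwzg fer oioh yqh iqbro
Final line 1: wgan

Answer: wgan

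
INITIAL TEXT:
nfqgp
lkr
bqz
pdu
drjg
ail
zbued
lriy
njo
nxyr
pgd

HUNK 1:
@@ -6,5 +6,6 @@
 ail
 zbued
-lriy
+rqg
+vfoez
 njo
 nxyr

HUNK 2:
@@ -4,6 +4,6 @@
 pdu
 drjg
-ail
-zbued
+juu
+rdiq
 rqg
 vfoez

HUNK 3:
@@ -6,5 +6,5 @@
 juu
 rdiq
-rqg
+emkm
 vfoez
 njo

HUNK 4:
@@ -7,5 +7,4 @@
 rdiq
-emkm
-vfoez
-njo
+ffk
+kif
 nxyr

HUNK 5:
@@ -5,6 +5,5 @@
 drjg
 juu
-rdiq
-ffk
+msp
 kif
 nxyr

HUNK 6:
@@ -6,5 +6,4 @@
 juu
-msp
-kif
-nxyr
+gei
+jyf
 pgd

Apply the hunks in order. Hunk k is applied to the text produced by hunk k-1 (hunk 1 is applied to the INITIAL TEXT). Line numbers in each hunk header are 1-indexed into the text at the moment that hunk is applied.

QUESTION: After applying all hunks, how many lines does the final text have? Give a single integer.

Hunk 1: at line 6 remove [lriy] add [rqg,vfoez] -> 12 lines: nfqgp lkr bqz pdu drjg ail zbued rqg vfoez njo nxyr pgd
Hunk 2: at line 4 remove [ail,zbued] add [juu,rdiq] -> 12 lines: nfqgp lkr bqz pdu drjg juu rdiq rqg vfoez njo nxyr pgd
Hunk 3: at line 6 remove [rqg] add [emkm] -> 12 lines: nfqgp lkr bqz pdu drjg juu rdiq emkm vfoez njo nxyr pgd
Hunk 4: at line 7 remove [emkm,vfoez,njo] add [ffk,kif] -> 11 lines: nfqgp lkr bqz pdu drjg juu rdiq ffk kif nxyr pgd
Hunk 5: at line 5 remove [rdiq,ffk] add [msp] -> 10 lines: nfqgp lkr bqz pdu drjg juu msp kif nxyr pgd
Hunk 6: at line 6 remove [msp,kif,nxyr] add [gei,jyf] -> 9 lines: nfqgp lkr bqz pdu drjg juu gei jyf pgd
Final line count: 9

Answer: 9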